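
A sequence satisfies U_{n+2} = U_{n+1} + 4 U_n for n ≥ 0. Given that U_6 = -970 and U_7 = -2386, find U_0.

Rearranging, U_{n-2} = (U_n - U_{n-1}) / 4.
U_5 = (-2386 - (-970)) / 4 = -1416/4 = -354
U_4 = (-970 - (-354)) / 4 = -616/4 = -154
U_3 = (-354 - (-154)) / 4 = -200/4 = -50
U_2 = (-154 - (-50)) / 4 = -104/4 = -26
U_1 = (-50 - (-26)) / 4 = -24/4 = -6
U_0 = (-26 - (-6)) / 4 = -20/4 = -5

-5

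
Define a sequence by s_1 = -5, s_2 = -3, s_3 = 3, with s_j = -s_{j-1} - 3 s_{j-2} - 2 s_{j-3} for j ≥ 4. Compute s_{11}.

589

s_4 = -3 - 3·(-3) - 2·(-5) = 16
s_5 = -16 - 3·3 - 2·(-3) = -19
s_6 = -(-19) - 3·16 - 2·3 = -35
s_7 = -(-35) - 3·(-19) - 2·16 = 60
s_8 = -60 - 3·(-35) - 2·(-19) = 83
s_9 = -83 - 3·60 - 2·(-35) = -193
s_{10} = -(-193) - 3·83 - 2·60 = -176
s_{11} = -(-176) - 3·(-193) - 2·83 = 589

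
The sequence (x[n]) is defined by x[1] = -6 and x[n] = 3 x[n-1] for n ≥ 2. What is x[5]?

x[2] = 3(-6) = -18
x[3] = 3(-18) = -54
x[4] = 3(-54) = -162
x[5] = 3(-162) = -486

-486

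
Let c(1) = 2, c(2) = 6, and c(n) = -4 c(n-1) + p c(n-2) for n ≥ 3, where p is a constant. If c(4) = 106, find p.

c(3) = -24 + 2p
c(4) = 96 - 2p
So 96 - 2p = 106, giving p = -5.

-5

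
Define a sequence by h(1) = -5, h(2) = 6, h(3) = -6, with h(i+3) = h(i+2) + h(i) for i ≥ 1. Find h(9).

-38

h(4) = (-6) + (-5) = -11
h(5) = (-11) + 6 = -5
h(6) = (-5) + (-6) = -11
h(7) = (-11) + (-11) = -22
h(8) = (-22) + (-5) = -27
h(9) = (-27) + (-11) = -38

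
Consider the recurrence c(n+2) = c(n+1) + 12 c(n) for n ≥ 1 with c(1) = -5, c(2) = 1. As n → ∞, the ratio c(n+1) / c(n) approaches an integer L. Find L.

The characteristic equation is r^2 - r - 12 = 0, which factors as (r - 4)(r + 3) = 0.
So the roots are 4 and -3. Since |4| > |-3| and the coefficient of 4^n is non-zero, the ratio tends to 4.

4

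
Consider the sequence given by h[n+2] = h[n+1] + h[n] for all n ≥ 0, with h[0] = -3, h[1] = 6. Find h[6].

h[2] = 6 + (-3) = 3
h[3] = 3 + 6 = 9
h[4] = 9 + 3 = 12
h[5] = 12 + 9 = 21
h[6] = 21 + 12 = 33

33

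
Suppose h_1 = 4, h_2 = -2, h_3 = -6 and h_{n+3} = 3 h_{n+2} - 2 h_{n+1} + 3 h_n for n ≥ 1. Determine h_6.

h_4 = 3·(-6) - 2·(-2) + 3·4 = -2
h_5 = 3·(-2) - 2·(-6) + 3·(-2) = 0
h_6 = 3·0 - 2·(-2) + 3·(-6) = -14

-14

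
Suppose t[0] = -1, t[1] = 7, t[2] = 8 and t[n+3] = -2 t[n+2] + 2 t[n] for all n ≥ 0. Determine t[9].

t[3] = -2*8 + 2*(-1) = -18
t[4] = -2*(-18) + 2*7 = 50
t[5] = -2*50 + 2*8 = -84
t[6] = -2*(-84) + 2*(-18) = 132
t[7] = -2*132 + 2*50 = -164
t[8] = -2*(-164) + 2*(-84) = 160
t[9] = -2*160 + 2*132 = -56

-56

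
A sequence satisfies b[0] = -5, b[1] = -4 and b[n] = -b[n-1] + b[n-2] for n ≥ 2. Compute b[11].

-81

b[2] = -(-4) + (-5) = -1
b[3] = -(-1) + (-4) = -3
b[4] = -(-3) + (-1) = 2
b[5] = -2 + (-3) = -5
b[6] = -(-5) + 2 = 7
b[7] = -7 + (-5) = -12
b[8] = -(-12) + 7 = 19
b[9] = -19 + (-12) = -31
b[10] = -(-31) + 19 = 50
b[11] = -50 + (-31) = -81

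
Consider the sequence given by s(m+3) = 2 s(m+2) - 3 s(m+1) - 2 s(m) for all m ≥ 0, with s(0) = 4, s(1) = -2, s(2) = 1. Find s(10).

s(3) = 2·1 - 3·(-2) - 2·4 = 0
s(4) = 2·0 - 3·1 - 2·(-2) = 1
s(5) = 2·1 - 3·0 - 2·1 = 0
s(6) = 2·0 - 3·1 - 2·0 = -3
s(7) = 2·(-3) - 3·0 - 2·1 = -8
s(8) = 2·(-8) - 3·(-3) - 2·0 = -7
s(9) = 2·(-7) - 3·(-8) - 2·(-3) = 16
s(10) = 2·16 - 3·(-7) - 2·(-8) = 69

69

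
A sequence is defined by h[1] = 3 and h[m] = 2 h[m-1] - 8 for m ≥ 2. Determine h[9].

h[2] = 2*3 - 8 = -2
h[3] = 2*(-2) - 8 = -12
h[4] = 2*(-12) - 8 = -32
h[5] = 2*(-32) - 8 = -72
h[6] = 2*(-72) - 8 = -152
h[7] = 2*(-152) - 8 = -312
h[8] = 2*(-312) - 8 = -632
h[9] = 2*(-632) - 8 = -1272

-1272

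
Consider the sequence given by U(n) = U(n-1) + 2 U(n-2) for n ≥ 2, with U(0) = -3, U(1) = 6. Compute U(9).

U(2) = 6 + 2(-3) = 0
U(3) = 0 + 2(6) = 12
U(4) = 12 + 2(0) = 12
U(5) = 12 + 2(12) = 36
U(6) = 36 + 2(12) = 60
U(7) = 60 + 2(36) = 132
U(8) = 132 + 2(60) = 252
U(9) = 252 + 2(132) = 516

516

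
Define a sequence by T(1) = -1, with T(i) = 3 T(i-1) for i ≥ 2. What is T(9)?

T(2) = 3·(-1) = -3
T(3) = 3·(-3) = -9
T(4) = 3·(-9) = -27
T(5) = 3·(-27) = -81
T(6) = 3·(-81) = -243
T(7) = 3·(-243) = -729
T(8) = 3·(-729) = -2187
T(9) = 3·(-2187) = -6561

-6561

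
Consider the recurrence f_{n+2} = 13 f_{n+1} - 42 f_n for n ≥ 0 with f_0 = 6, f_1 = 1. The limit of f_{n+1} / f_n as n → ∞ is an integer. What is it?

The characteristic equation is r^2 - 13r + 42 = 0, which factors as (r - 7)(r - 6) = 0.
So the roots are 7 and 6. Since |7| > |6| and the coefficient of 7^n is non-zero, the ratio tends to 7.

7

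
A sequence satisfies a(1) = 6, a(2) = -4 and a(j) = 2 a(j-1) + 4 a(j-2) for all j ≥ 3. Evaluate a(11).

96256

a(3) = 2*(-4) + 4*6 = 16
a(4) = 2*16 + 4*(-4) = 16
a(5) = 2*16 + 4*16 = 96
a(6) = 2*96 + 4*16 = 256
a(7) = 2*256 + 4*96 = 896
a(8) = 2*896 + 4*256 = 2816
a(9) = 2*2816 + 4*896 = 9216
a(10) = 2*9216 + 4*2816 = 29696
a(11) = 2*29696 + 4*9216 = 96256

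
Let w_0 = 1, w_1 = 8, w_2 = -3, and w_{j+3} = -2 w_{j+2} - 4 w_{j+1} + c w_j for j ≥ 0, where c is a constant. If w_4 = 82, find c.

3

w_3 = -26 + c
w_4 = 64 + 6c
So 64 + 6c = 82, giving c = 3.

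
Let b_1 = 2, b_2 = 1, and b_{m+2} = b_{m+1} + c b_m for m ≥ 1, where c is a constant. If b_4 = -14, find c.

-5

b_3 = 1 + 2c
b_4 = 1 + 3c
So 1 + 3c = -14, giving c = -5.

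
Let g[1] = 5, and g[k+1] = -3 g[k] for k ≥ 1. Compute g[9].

32805

g[2] = -3*5 = -15
g[3] = -3*(-15) = 45
g[4] = -3*45 = -135
g[5] = -3*(-135) = 405
g[6] = -3*405 = -1215
g[7] = -3*(-1215) = 3645
g[8] = -3*3645 = -10935
g[9] = -3*(-10935) = 32805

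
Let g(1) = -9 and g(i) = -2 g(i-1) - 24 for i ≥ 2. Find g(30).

536870904

The fixed point is -24/(1 + 2) = -8, so g(i) + 8 = -2(g(i-1) + 8).
Hence g(i) = -1·(-2)^{i-1} - 8.
g(30) = -1·(-2)^{29} - 8 = -1·-536870912 - 8 = 536870904.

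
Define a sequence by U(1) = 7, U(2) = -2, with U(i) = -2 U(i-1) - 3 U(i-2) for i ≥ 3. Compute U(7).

U(3) = -2(-2) - 3(7) = -17
U(4) = -2(-17) - 3(-2) = 40
U(5) = -2(40) - 3(-17) = -29
U(6) = -2(-29) - 3(40) = -62
U(7) = -2(-62) - 3(-29) = 211

211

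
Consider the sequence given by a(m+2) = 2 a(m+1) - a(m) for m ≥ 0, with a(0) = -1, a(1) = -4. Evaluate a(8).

a(2) = 2(-4) - (-1) = -7
a(3) = 2(-7) - (-4) = -10
a(4) = 2(-10) - (-7) = -13
a(5) = 2(-13) - (-10) = -16
a(6) = 2(-16) - (-13) = -19
a(7) = 2(-19) - (-16) = -22
a(8) = 2(-22) - (-19) = -25

-25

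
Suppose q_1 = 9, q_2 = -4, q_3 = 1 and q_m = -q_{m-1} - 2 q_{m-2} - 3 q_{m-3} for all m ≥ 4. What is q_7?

-7

q_4 = -1 - 2(-4) - 3(9) = -20
q_5 = -(-20) - 2(1) - 3(-4) = 30
q_6 = -30 - 2(-20) - 3(1) = 7
q_7 = -7 - 2(30) - 3(-20) = -7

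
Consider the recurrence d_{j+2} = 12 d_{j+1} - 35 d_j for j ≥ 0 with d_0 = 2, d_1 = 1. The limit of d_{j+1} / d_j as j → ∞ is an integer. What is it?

The characteristic equation is r^2 - 12r + 35 = 0, which factors as (r - 7)(r - 5) = 0.
So the roots are 7 and 5. Since |7| > |5| and the coefficient of 7^j is non-zero, the ratio tends to 7.

7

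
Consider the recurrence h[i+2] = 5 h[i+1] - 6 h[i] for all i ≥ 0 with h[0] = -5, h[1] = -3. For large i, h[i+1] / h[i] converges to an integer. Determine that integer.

3

The characteristic equation is r^2 - 5r + 6 = 0, which factors as (r - 3)(r - 2) = 0.
So the roots are 3 and 2. Since |3| > |2| and the coefficient of 3^i is non-zero, the ratio tends to 3.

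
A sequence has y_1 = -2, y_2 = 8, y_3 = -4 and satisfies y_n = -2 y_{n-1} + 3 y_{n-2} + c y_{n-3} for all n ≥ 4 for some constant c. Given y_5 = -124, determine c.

y_4 = 32 - 2c
y_5 = -76 + 12c
So -76 + 12c = -124, giving c = -4.

-4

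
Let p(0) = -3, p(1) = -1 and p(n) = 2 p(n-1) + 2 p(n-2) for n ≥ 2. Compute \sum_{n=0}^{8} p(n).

p(2) = 2(-1) + 2(-3) = -8
p(3) = 2(-8) + 2(-1) = -18
p(4) = 2(-18) + 2(-8) = -52
p(5) = 2(-52) + 2(-18) = -140
p(6) = 2(-140) + 2(-52) = -384
p(7) = 2(-384) + 2(-140) = -1048
p(8) = 2(-1048) + 2(-384) = -2864
Sum = (-3) + (-1) + (-8) + (-18) + (-52) + (-140) + (-384) + (-1048) + (-2864) = -4518

-4518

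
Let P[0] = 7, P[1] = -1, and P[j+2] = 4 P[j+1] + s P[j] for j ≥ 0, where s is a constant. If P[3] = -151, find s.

P[2] = -4 + 7s
P[3] = -16 + 27s
So -16 + 27s = -151, giving s = -5.

-5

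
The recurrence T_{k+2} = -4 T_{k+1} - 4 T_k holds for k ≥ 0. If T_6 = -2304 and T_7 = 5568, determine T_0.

9

Rearranging, T_{k-2} = (T_k + 4 T_{k-1}) / -4.
T_5 = (5568 + 4*(-2304)) / -4 = -3648/-4 = 912
T_4 = (-2304 + 4*912) / -4 = 1344/-4 = -336
T_3 = (912 + 4*(-336)) / -4 = -432/-4 = 108
T_2 = (-336 + 4*108) / -4 = 96/-4 = -24
T_1 = (108 + 4*(-24)) / -4 = 12/-4 = -3
T_0 = (-24 + 4*(-3)) / -4 = -36/-4 = 9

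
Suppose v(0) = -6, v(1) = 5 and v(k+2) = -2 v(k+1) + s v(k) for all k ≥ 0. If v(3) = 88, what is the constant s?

v(2) = -10 - 6s
v(3) = 20 + 17s
So 20 + 17s = 88, giving s = 4.

4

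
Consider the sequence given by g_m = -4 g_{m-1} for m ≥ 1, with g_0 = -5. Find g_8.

g_1 = -4*(-5) = 20
g_2 = -4*20 = -80
g_3 = -4*(-80) = 320
g_4 = -4*320 = -1280
g_5 = -4*(-1280) = 5120
g_6 = -4*5120 = -20480
g_7 = -4*(-20480) = 81920
g_8 = -4*81920 = -327680

-327680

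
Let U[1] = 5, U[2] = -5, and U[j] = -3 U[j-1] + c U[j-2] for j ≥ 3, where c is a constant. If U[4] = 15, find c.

-3

U[3] = 15 + 5c
U[4] = -45 - 20c
So -45 - 20c = 15, giving c = -3.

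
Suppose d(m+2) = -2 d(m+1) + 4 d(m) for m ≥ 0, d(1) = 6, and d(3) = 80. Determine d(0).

-4

Let d(0) = w.
d(2) = -12 + 4w
d(3) = 48 - 8w
So 48 - 8w = 80, giving w = -4.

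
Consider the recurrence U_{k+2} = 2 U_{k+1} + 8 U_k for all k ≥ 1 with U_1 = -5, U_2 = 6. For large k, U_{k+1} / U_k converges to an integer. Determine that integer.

4

The characteristic equation is r^2 - 2r - 8 = 0, which factors as (r - 4)(r + 2) = 0.
So the roots are 4 and -2. Since |4| > |-2| and the coefficient of 4^k is non-zero, the ratio tends to 4.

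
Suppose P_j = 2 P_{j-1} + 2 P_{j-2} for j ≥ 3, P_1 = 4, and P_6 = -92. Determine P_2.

-5

Let P_2 = w.
P_3 = 8 + 2w
P_4 = 16 + 6w
P_5 = 48 + 16w
P_6 = 128 + 44w
So 128 + 44w = -92, giving w = -5.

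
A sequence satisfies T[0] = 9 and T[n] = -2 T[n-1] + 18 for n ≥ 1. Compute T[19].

-1572858

The fixed point is 18/(1 + 2) = 6, so T[n] - 6 = -2(T[n-1] - 6).
Hence T[n] = 3·(-2)^n + 6.
T[19] = 3·(-2)^{19} + 6 = 3·-524288 + 6 = -1572858.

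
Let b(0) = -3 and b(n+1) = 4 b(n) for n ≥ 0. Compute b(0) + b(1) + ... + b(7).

-65535

b(1) = 4·(-3) = -12
b(2) = 4·(-12) = -48
b(3) = 4·(-48) = -192
b(4) = 4·(-192) = -768
b(5) = 4·(-768) = -3072
b(6) = 4·(-3072) = -12288
b(7) = 4·(-12288) = -49152
Sum = (-3) + (-12) + (-48) + (-192) + (-768) + (-3072) + (-12288) + (-49152) = -65535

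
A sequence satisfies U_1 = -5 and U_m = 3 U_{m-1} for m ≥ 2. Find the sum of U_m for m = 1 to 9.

-49205

U_2 = 3(-5) = -15
U_3 = 3(-15) = -45
U_4 = 3(-45) = -135
U_5 = 3(-135) = -405
U_6 = 3(-405) = -1215
U_7 = 3(-1215) = -3645
U_8 = 3(-3645) = -10935
U_9 = 3(-10935) = -32805
Sum = (-5) + (-15) + (-45) + (-135) + (-405) + (-1215) + (-3645) + (-10935) + (-32805) = -49205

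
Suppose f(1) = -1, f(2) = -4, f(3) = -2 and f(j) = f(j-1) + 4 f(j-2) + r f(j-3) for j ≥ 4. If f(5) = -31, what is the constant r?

f(4) = -18 - r
f(5) = -26 - 5r
So -26 - 5r = -31, giving r = 1.

1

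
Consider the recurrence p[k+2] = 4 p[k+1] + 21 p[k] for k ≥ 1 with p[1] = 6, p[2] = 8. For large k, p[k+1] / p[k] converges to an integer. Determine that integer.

The characteristic equation is r^2 - 4r - 21 = 0, which factors as (r - 7)(r + 3) = 0.
So the roots are 7 and -3. Since |7| > |-3| and the coefficient of 7^k is non-zero, the ratio tends to 7.

7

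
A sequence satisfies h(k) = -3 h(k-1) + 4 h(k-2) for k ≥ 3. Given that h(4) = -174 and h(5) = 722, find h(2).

Rearranging, h(k-2) = (h(k) + 3 h(k-1)) / 4.
h(3) = (722 + 3·(-174)) / 4 = 200/4 = 50
h(2) = (-174 + 3·50) / 4 = -24/4 = -6

-6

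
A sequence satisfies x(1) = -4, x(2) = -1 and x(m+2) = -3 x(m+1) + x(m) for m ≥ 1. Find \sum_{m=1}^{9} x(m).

-642

x(3) = -3(-1) + (-4) = -1
x(4) = -3(-1) + (-1) = 2
x(5) = -3(2) + (-1) = -7
x(6) = -3(-7) + 2 = 23
x(7) = -3(23) + (-7) = -76
x(8) = -3(-76) + 23 = 251
x(9) = -3(251) + (-76) = -829
Sum = (-4) + (-1) + (-1) + 2 + (-7) + 23 + (-76) + 251 + (-829) = -642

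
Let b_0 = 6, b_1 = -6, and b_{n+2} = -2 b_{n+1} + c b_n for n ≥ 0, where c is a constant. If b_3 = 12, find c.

-2

b_2 = 12 + 6c
b_3 = -24 - 18c
So -24 - 18c = 12, giving c = -2.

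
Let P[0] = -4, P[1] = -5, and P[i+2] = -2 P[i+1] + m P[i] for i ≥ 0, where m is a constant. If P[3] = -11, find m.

3

P[2] = 10 - 4m
P[3] = -20 + 3m
So -20 + 3m = -11, giving m = 3.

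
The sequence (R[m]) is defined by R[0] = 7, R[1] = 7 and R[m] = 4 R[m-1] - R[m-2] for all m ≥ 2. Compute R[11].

2893821

R[2] = 4·7 - 7 = 21
R[3] = 4·21 - 7 = 77
R[4] = 4·77 - 21 = 287
R[5] = 4·287 - 77 = 1071
R[6] = 4·1071 - 287 = 3997
R[7] = 4·3997 - 1071 = 14917
R[8] = 4·14917 - 3997 = 55671
R[9] = 4·55671 - 14917 = 207767
R[10] = 4·207767 - 55671 = 775397
R[11] = 4·775397 - 207767 = 2893821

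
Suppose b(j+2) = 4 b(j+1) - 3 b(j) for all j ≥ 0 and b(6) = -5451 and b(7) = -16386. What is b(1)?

Rearranging, b(j-2) = (b(j) - 4 b(j-1)) / -3.
b(5) = (-16386 - 4(-5451)) / -3 = 5418/-3 = -1806
b(4) = (-5451 - 4(-1806)) / -3 = 1773/-3 = -591
b(3) = (-1806 - 4(-591)) / -3 = 558/-3 = -186
b(2) = (-591 - 4(-186)) / -3 = 153/-3 = -51
b(1) = (-186 - 4(-51)) / -3 = 18/-3 = -6

-6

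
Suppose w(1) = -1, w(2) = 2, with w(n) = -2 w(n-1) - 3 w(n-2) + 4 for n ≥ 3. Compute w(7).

w(3) = -2·2 - 3·(-1) + 4 = 3
w(4) = -2·3 - 3·2 + 4 = -8
w(5) = -2·(-8) - 3·3 + 4 = 11
w(6) = -2·11 - 3·(-8) + 4 = 6
w(7) = -2·6 - 3·11 + 4 = -41

-41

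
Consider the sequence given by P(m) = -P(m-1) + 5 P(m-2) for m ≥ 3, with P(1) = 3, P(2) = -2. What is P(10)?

P(3) = -(-2) + 5(3) = 17
P(4) = -17 + 5(-2) = -27
P(5) = -(-27) + 5(17) = 112
P(6) = -112 + 5(-27) = -247
P(7) = -(-247) + 5(112) = 807
P(8) = -807 + 5(-247) = -2042
P(9) = -(-2042) + 5(807) = 6077
P(10) = -6077 + 5(-2042) = -16287

-16287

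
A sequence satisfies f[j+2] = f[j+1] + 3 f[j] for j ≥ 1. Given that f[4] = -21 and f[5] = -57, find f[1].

-3

Rearranging, f[j-2] = (f[j] - f[j-1]) / 3.
f[3] = (-57 - (-21)) / 3 = -36/3 = -12
f[2] = (-21 - (-12)) / 3 = -9/3 = -3
f[1] = (-12 - (-3)) / 3 = -9/3 = -3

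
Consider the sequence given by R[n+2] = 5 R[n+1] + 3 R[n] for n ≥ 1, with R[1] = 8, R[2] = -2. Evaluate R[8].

R[3] = 5*(-2) + 3*8 = 14
R[4] = 5*14 + 3*(-2) = 64
R[5] = 5*64 + 3*14 = 362
R[6] = 5*362 + 3*64 = 2002
R[7] = 5*2002 + 3*362 = 11096
R[8] = 5*11096 + 3*2002 = 61486

61486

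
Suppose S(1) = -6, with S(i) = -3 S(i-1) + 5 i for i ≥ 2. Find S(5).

-656

S(2) = -3*(-6) + 10 = 28
S(3) = -3*28 + 15 = -69
S(4) = -3*(-69) + 20 = 227
S(5) = -3*227 + 25 = -656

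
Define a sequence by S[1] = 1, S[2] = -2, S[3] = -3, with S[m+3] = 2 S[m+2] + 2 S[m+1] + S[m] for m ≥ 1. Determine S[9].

S[4] = 2(-3) + 2(-2) + 1 = -9
S[5] = 2(-9) + 2(-3) + (-2) = -26
S[6] = 2(-26) + 2(-9) + (-3) = -73
S[7] = 2(-73) + 2(-26) + (-9) = -207
S[8] = 2(-207) + 2(-73) + (-26) = -586
S[9] = 2(-586) + 2(-207) + (-73) = -1659

-1659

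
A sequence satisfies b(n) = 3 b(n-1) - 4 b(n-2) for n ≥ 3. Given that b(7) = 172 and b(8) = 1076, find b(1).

Rearranging, b(n-2) = (b(n) - 3 b(n-1)) / -4.
b(6) = (1076 - 3(172)) / -4 = 560/-4 = -140
b(5) = (172 - 3(-140)) / -4 = 592/-4 = -148
b(4) = (-140 - 3(-148)) / -4 = 304/-4 = -76
b(3) = (-148 - 3(-76)) / -4 = 80/-4 = -20
b(2) = (-76 - 3(-20)) / -4 = -16/-4 = 4
b(1) = (-20 - 3(4)) / -4 = -32/-4 = 8

8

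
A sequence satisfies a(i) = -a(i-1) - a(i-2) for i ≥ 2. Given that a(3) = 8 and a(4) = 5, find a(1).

Rearranging, a(i-2) = -(a(i) + a(i-1)).
a(2) = -(5 + 8) = -13
a(1) = -(8 + (-13)) = 5

5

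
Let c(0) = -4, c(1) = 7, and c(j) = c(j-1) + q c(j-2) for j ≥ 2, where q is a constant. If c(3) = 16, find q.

3

c(2) = 7 - 4q
c(3) = 7 + 3q
So 7 + 3q = 16, giving q = 3.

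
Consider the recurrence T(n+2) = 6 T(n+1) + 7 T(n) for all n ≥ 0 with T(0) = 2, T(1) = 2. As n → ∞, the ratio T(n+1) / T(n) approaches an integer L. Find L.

7

The characteristic equation is r^2 - 6r - 7 = 0, which factors as (r - 7)(r + 1) = 0.
So the roots are 7 and -1. Since |7| > |-1| and the coefficient of 7^n is non-zero, the ratio tends to 7.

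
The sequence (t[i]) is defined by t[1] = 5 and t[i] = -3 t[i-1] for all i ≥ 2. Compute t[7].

t[2] = -3*5 = -15
t[3] = -3*(-15) = 45
t[4] = -3*45 = -135
t[5] = -3*(-135) = 405
t[6] = -3*405 = -1215
t[7] = -3*(-1215) = 3645

3645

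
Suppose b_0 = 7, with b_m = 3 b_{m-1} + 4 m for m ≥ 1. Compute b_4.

799

b_1 = 3·7 + 4 = 25
b_2 = 3·25 + 8 = 83
b_3 = 3·83 + 12 = 261
b_4 = 3·261 + 16 = 799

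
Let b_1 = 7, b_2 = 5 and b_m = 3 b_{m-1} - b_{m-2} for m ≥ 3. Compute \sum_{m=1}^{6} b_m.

216

b_3 = 3(5) - 7 = 8
b_4 = 3(8) - 5 = 19
b_5 = 3(19) - 8 = 49
b_6 = 3(49) - 19 = 128
Sum = 7 + 5 + 8 + 19 + 49 + 128 = 216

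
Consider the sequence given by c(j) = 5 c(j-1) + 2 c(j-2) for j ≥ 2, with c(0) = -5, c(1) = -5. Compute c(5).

c(2) = 5*(-5) + 2*(-5) = -35
c(3) = 5*(-35) + 2*(-5) = -185
c(4) = 5*(-185) + 2*(-35) = -995
c(5) = 5*(-995) + 2*(-185) = -5345

-5345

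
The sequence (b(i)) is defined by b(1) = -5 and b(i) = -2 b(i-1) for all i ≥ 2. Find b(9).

-1280

b(2) = -2(-5) = 10
b(3) = -2(10) = -20
b(4) = -2(-20) = 40
b(5) = -2(40) = -80
b(6) = -2(-80) = 160
b(7) = -2(160) = -320
b(8) = -2(-320) = 640
b(9) = -2(640) = -1280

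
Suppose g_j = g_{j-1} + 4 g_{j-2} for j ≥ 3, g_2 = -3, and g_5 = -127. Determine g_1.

Let g_1 = v.
g_3 = -3 + 4v
g_4 = -15 + 4v
g_5 = -27 + 20v
So -27 + 20v = -127, giving v = -5.

-5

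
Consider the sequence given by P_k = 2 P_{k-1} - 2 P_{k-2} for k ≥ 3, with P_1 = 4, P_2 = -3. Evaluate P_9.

P_3 = 2·(-3) - 2·4 = -14
P_4 = 2·(-14) - 2·(-3) = -22
P_5 = 2·(-22) - 2·(-14) = -16
P_6 = 2·(-16) - 2·(-22) = 12
P_7 = 2·12 - 2·(-16) = 56
P_8 = 2·56 - 2·12 = 88
P_9 = 2·88 - 2·56 = 64

64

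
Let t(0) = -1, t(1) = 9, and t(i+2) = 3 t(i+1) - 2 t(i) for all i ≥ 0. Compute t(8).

2549

t(2) = 3(9) - 2(-1) = 29
t(3) = 3(29) - 2(9) = 69
t(4) = 3(69) - 2(29) = 149
t(5) = 3(149) - 2(69) = 309
t(6) = 3(309) - 2(149) = 629
t(7) = 3(629) - 2(309) = 1269
t(8) = 3(1269) - 2(629) = 2549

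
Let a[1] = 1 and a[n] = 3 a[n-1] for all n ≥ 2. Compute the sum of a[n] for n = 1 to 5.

121

a[2] = 3(1) = 3
a[3] = 3(3) = 9
a[4] = 3(9) = 27
a[5] = 3(27) = 81
Sum = 1 + 3 + 9 + 27 + 81 = 121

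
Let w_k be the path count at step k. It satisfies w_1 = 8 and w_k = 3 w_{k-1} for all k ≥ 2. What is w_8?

w_2 = 3(8) = 24
w_3 = 3(24) = 72
w_4 = 3(72) = 216
w_5 = 3(216) = 648
w_6 = 3(648) = 1944
w_7 = 3(1944) = 5832
w_8 = 3(5832) = 17496

17496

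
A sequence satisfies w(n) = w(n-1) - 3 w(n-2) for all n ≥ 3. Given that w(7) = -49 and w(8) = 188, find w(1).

-5

Rearranging, w(n-2) = (w(n) - w(n-1)) / -3.
w(6) = (188 - (-49)) / -3 = 237/-3 = -79
w(5) = (-49 - (-79)) / -3 = 30/-3 = -10
w(4) = (-79 - (-10)) / -3 = -69/-3 = 23
w(3) = (-10 - 23) / -3 = -33/-3 = 11
w(2) = (23 - 11) / -3 = 12/-3 = -4
w(1) = (11 - (-4)) / -3 = 15/-3 = -5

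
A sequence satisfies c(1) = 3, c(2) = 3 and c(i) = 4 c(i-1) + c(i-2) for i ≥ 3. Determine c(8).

20295

c(3) = 4*3 + 3 = 15
c(4) = 4*15 + 3 = 63
c(5) = 4*63 + 15 = 267
c(6) = 4*267 + 63 = 1131
c(7) = 4*1131 + 267 = 4791
c(8) = 4*4791 + 1131 = 20295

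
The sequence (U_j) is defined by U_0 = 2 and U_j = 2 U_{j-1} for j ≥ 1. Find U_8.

U_1 = 2(2) = 4
U_2 = 2(4) = 8
U_3 = 2(8) = 16
U_4 = 2(16) = 32
U_5 = 2(32) = 64
U_6 = 2(64) = 128
U_7 = 2(128) = 256
U_8 = 2(256) = 512

512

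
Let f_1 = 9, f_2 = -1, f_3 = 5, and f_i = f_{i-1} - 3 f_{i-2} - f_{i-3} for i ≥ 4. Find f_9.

25

f_4 = 5 - 3(-1) - 9 = -1
f_5 = (-1) - 3(5) - (-1) = -15
f_6 = (-15) - 3(-1) - 5 = -17
f_7 = (-17) - 3(-15) - (-1) = 29
f_8 = 29 - 3(-17) - (-15) = 95
f_9 = 95 - 3(29) - (-17) = 25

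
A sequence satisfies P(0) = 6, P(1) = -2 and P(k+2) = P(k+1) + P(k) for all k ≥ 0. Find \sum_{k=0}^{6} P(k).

38

P(2) = (-2) + 6 = 4
P(3) = 4 + (-2) = 2
P(4) = 2 + 4 = 6
P(5) = 6 + 2 = 8
P(6) = 8 + 6 = 14
Sum = 6 + (-2) + 4 + 2 + 6 + 8 + 14 = 38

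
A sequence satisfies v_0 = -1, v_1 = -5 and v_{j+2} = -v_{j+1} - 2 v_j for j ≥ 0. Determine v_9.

v_2 = -(-5) - 2·(-1) = 7
v_3 = -7 - 2·(-5) = 3
v_4 = -3 - 2·7 = -17
v_5 = -(-17) - 2·3 = 11
v_6 = -11 - 2·(-17) = 23
v_7 = -23 - 2·11 = -45
v_8 = -(-45) - 2·23 = -1
v_9 = -(-1) - 2·(-45) = 91

91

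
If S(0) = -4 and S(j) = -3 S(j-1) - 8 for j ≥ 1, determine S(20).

-6973568804

The fixed point is -8/(1 + 3) = -2, so S(j) + 2 = -3(S(j-1) + 2).
Hence S(j) = -2·(-3)^j - 2.
S(20) = -2·(-3)^{20} - 2 = -2·3486784401 - 2 = -6973568804.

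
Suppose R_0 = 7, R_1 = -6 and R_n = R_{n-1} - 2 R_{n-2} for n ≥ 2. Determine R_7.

R_2 = (-6) - 2·7 = -20
R_3 = (-20) - 2·(-6) = -8
R_4 = (-8) - 2·(-20) = 32
R_5 = 32 - 2·(-8) = 48
R_6 = 48 - 2·32 = -16
R_7 = (-16) - 2·48 = -112

-112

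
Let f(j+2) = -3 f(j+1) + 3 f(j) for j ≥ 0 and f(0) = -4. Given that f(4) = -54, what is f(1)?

Let f(1) = x.
f(2) = -12 - 3x
f(3) = 36 + 12x
f(4) = -144 - 45x
So -144 - 45x = -54, giving x = -2.

-2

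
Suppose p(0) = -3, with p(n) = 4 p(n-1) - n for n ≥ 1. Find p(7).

-56431

p(1) = 4·(-3) - 1 = -13
p(2) = 4·(-13) - 2 = -54
p(3) = 4·(-54) - 3 = -219
p(4) = 4·(-219) - 4 = -880
p(5) = 4·(-880) - 5 = -3525
p(6) = 4·(-3525) - 6 = -14106
p(7) = 4·(-14106) - 7 = -56431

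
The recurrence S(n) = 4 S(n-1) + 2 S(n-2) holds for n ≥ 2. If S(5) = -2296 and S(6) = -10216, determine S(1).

-6

Rearranging, S(n-2) = (S(n) - 4 S(n-1)) / 2.
S(4) = (-10216 - 4(-2296)) / 2 = -1032/2 = -516
S(3) = (-2296 - 4(-516)) / 2 = -232/2 = -116
S(2) = (-516 - 4(-116)) / 2 = -52/2 = -26
S(1) = (-116 - 4(-26)) / 2 = -12/2 = -6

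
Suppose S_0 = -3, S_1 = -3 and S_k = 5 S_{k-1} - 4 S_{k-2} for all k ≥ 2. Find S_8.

S_2 = 5·(-3) - 4·(-3) = -3
S_3 = 5·(-3) - 4·(-3) = -3
S_4 = 5·(-3) - 4·(-3) = -3
S_5 = 5·(-3) - 4·(-3) = -3
S_6 = 5·(-3) - 4·(-3) = -3
S_7 = 5·(-3) - 4·(-3) = -3
S_8 = 5·(-3) - 4·(-3) = -3

-3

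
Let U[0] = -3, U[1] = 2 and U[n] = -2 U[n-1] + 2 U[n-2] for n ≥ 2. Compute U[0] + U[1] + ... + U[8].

U[2] = -2(2) + 2(-3) = -10
U[3] = -2(-10) + 2(2) = 24
U[4] = -2(24) + 2(-10) = -68
U[5] = -2(-68) + 2(24) = 184
U[6] = -2(184) + 2(-68) = -504
U[7] = -2(-504) + 2(184) = 1376
U[8] = -2(1376) + 2(-504) = -3760
Sum = (-3) + 2 + (-10) + 24 + (-68) + 184 + (-504) + 1376 + (-3760) = -2759

-2759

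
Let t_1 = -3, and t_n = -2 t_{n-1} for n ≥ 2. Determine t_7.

-192

t_2 = -2·(-3) = 6
t_3 = -2·6 = -12
t_4 = -2·(-12) = 24
t_5 = -2·24 = -48
t_6 = -2·(-48) = 96
t_7 = -2·96 = -192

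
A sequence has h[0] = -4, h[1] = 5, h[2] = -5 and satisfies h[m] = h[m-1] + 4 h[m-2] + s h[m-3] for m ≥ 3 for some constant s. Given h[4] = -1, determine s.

4

h[3] = 15 - 4s
h[4] = -5 + s
So -5 + s = -1, giving s = 4.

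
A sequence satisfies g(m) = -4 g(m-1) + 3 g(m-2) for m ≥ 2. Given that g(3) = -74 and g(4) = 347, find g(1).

-2

Rearranging, g(m-2) = (g(m) + 4 g(m-1)) / 3.
g(2) = (347 + 4(-74)) / 3 = 51/3 = 17
g(1) = (-74 + 4(17)) / 3 = -6/3 = -2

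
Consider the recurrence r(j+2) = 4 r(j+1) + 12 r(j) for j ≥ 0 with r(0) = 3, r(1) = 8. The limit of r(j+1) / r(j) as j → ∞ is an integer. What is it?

The characteristic equation is r^2 - 4r - 12 = 0, which factors as (r - 6)(r + 2) = 0.
So the roots are 6 and -2. Since |6| > |-2| and the coefficient of 6^j is non-zero, the ratio tends to 6.

6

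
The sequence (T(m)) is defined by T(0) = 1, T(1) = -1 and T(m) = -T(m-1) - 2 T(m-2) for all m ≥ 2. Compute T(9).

11

T(2) = -(-1) - 2·1 = -1
T(3) = -(-1) - 2·(-1) = 3
T(4) = -3 - 2·(-1) = -1
T(5) = -(-1) - 2·3 = -5
T(6) = -(-5) - 2·(-1) = 7
T(7) = -7 - 2·(-5) = 3
T(8) = -3 - 2·7 = -17
T(9) = -(-17) - 2·3 = 11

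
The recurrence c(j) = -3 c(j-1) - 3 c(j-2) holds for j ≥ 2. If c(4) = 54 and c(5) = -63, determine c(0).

Rearranging, c(j-2) = (c(j) + 3 c(j-1)) / -3.
c(3) = (-63 + 3·54) / -3 = 99/-3 = -33
c(2) = (54 + 3·(-33)) / -3 = -45/-3 = 15
c(1) = (-33 + 3·15) / -3 = 12/-3 = -4
c(0) = (15 + 3·(-4)) / -3 = 3/-3 = -1

-1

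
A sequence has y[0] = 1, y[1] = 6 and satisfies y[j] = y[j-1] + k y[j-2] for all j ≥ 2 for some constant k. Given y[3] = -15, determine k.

y[2] = 6 + k
y[3] = 6 + 7k
So 6 + 7k = -15, giving k = -3.

-3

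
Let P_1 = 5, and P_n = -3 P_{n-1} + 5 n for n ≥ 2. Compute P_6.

-675

P_2 = -3*5 + 10 = -5
P_3 = -3*(-5) + 15 = 30
P_4 = -3*30 + 20 = -70
P_5 = -3*(-70) + 25 = 235
P_6 = -3*235 + 30 = -675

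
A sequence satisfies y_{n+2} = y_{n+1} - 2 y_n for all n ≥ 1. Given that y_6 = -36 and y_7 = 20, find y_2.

6

Rearranging, y_{n-2} = (y_n - y_{n-1}) / -2.
y_5 = (20 - (-36)) / -2 = 56/-2 = -28
y_4 = (-36 - (-28)) / -2 = -8/-2 = 4
y_3 = (-28 - 4) / -2 = -32/-2 = 16
y_2 = (4 - 16) / -2 = -12/-2 = 6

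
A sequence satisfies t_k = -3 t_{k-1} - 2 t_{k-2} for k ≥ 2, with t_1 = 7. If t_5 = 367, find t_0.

Let t_0 = v.
t_2 = -21 - 2v
t_3 = 49 + 6v
t_4 = -105 - 14v
t_5 = 217 + 30v
So 217 + 30v = 367, giving v = 5.

5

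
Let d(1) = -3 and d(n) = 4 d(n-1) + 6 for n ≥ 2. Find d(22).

The fixed point is 6/(1 - 4) = -2, so d(n) + 2 = 4(d(n-1) + 2).
Hence d(n) = -1·4^{n-1} - 2.
d(22) = -1·4^{21} - 2 = -1·4398046511104 - 2 = -4398046511106.

-4398046511106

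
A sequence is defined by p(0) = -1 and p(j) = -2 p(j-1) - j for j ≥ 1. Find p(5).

23

p(1) = -2·(-1) - 1 = 1
p(2) = -2·1 - 2 = -4
p(3) = -2·(-4) - 3 = 5
p(4) = -2·5 - 4 = -14
p(5) = -2·(-14) - 5 = 23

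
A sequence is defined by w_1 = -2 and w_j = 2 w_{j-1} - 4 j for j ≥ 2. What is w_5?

-196

w_2 = 2*(-2) - 8 = -12
w_3 = 2*(-12) - 12 = -36
w_4 = 2*(-36) - 16 = -88
w_5 = 2*(-88) - 20 = -196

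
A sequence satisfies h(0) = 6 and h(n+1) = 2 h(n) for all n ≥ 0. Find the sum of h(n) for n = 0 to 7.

1530

h(1) = 2·6 = 12
h(2) = 2·12 = 24
h(3) = 2·24 = 48
h(4) = 2·48 = 96
h(5) = 2·96 = 192
h(6) = 2·192 = 384
h(7) = 2·384 = 768
Sum = 6 + 12 + 24 + 48 + 96 + 192 + 384 + 768 = 1530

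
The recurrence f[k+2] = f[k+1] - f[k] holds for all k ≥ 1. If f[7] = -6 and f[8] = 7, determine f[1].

-6

Rearranging, f[k-2] = -(f[k] - f[k-1]).
f[6] = -(7 - (-6)) = -13
f[5] = -(-6 - (-13)) = -7
f[4] = -(-13 - (-7)) = 6
f[3] = -(-7 - 6) = 13
f[2] = -(6 - 13) = 7
f[1] = -(13 - 7) = -6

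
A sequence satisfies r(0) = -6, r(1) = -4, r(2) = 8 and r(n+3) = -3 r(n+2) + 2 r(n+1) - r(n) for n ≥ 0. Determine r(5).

r(3) = -3*8 + 2*(-4) - (-6) = -26
r(4) = -3*(-26) + 2*8 - (-4) = 98
r(5) = -3*98 + 2*(-26) - 8 = -354

-354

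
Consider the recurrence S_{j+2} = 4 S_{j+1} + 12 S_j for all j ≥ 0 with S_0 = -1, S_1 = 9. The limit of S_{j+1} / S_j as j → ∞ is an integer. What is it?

The characteristic equation is r^2 - 4r - 12 = 0, which factors as (r - 6)(r + 2) = 0.
So the roots are 6 and -2. Since |6| > |-2| and the coefficient of 6^j is non-zero, the ratio tends to 6.

6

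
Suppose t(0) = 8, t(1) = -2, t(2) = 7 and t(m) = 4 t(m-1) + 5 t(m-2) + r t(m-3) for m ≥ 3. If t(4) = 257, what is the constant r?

5

t(3) = 18 + 8r
t(4) = 107 + 30r
So 107 + 30r = 257, giving r = 5.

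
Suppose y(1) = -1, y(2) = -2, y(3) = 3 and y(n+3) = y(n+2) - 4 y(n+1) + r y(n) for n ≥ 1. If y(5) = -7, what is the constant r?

2

y(4) = 11 - r
y(5) = -1 - 3r
So -1 - 3r = -7, giving r = 2.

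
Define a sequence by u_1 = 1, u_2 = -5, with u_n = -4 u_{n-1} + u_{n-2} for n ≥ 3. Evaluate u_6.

-1597

u_3 = -4*(-5) + 1 = 21
u_4 = -4*21 + (-5) = -89
u_5 = -4*(-89) + 21 = 377
u_6 = -4*377 + (-89) = -1597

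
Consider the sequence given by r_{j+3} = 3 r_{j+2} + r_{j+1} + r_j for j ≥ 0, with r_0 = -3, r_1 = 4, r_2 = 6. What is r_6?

r_3 = 3*6 + 4 + (-3) = 19
r_4 = 3*19 + 6 + 4 = 67
r_5 = 3*67 + 19 + 6 = 226
r_6 = 3*226 + 67 + 19 = 764

764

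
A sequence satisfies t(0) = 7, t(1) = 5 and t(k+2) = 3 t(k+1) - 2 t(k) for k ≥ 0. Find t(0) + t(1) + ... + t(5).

-72

t(2) = 3(5) - 2(7) = 1
t(3) = 3(1) - 2(5) = -7
t(4) = 3(-7) - 2(1) = -23
t(5) = 3(-23) - 2(-7) = -55
Sum = 7 + 5 + 1 + (-7) + (-23) + (-55) = -72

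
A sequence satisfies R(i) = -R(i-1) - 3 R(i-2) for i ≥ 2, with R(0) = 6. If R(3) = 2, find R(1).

Let R(1) = y.
R(2) = -18 - y
R(3) = 18 - 2y
So 18 - 2y = 2, giving y = 8.

8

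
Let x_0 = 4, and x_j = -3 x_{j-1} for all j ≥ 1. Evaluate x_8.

26244

x_1 = -3*4 = -12
x_2 = -3*(-12) = 36
x_3 = -3*36 = -108
x_4 = -3*(-108) = 324
x_5 = -3*324 = -972
x_6 = -3*(-972) = 2916
x_7 = -3*2916 = -8748
x_8 = -3*(-8748) = 26244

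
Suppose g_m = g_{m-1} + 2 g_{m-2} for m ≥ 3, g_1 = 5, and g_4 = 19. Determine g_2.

3

Let g_2 = z.
g_3 = 10 + z
g_4 = 10 + 3z
So 10 + 3z = 19, giving z = 3.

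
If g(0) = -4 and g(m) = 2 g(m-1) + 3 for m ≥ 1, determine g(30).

-1073741827

The fixed point is 3/(1 - 2) = -3, so g(m) + 3 = 2(g(m-1) + 3).
Hence g(m) = -1·2^m - 3.
g(30) = -1·2^{30} - 3 = -1·1073741824 - 3 = -1073741827.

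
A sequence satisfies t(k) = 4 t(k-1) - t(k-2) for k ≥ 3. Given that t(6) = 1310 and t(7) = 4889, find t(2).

Rearranging, t(k-2) = -(t(k) - 4 t(k-1)).
t(5) = -(4889 - 4·1310) = 351
t(4) = -(1310 - 4·351) = 94
t(3) = -(351 - 4·94) = 25
t(2) = -(94 - 4·25) = 6

6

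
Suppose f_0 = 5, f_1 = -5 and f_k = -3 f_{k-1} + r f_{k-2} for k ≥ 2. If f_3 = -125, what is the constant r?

f_2 = 15 + 5r
f_3 = -45 - 20r
So -45 - 20r = -125, giving r = 4.

4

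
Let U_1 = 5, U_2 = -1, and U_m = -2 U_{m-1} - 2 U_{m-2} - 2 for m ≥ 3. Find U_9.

86

U_3 = -2*(-1) - 2*5 - 2 = -10
U_4 = -2*(-10) - 2*(-1) - 2 = 20
U_5 = -2*20 - 2*(-10) - 2 = -22
U_6 = -2*(-22) - 2*20 - 2 = 2
U_7 = -2*2 - 2*(-22) - 2 = 38
U_8 = -2*38 - 2*2 - 2 = -82
U_9 = -2*(-82) - 2*38 - 2 = 86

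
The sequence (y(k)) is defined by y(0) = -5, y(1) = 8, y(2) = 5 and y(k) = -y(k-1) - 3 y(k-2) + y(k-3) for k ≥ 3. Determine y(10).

y(3) = -5 - 3·8 + (-5) = -34
y(4) = -(-34) - 3·5 + 8 = 27
y(5) = -27 - 3·(-34) + 5 = 80
y(6) = -80 - 3·27 + (-34) = -195
y(7) = -(-195) - 3·80 + 27 = -18
y(8) = -(-18) - 3·(-195) + 80 = 683
y(9) = -683 - 3·(-18) + (-195) = -824
y(10) = -(-824) - 3·683 + (-18) = -1243

-1243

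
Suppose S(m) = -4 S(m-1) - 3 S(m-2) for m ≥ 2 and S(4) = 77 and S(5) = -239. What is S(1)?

1

Rearranging, S(m-2) = (S(m) + 4 S(m-1)) / -3.
S(3) = (-239 + 4(77)) / -3 = 69/-3 = -23
S(2) = (77 + 4(-23)) / -3 = -15/-3 = 5
S(1) = (-23 + 4(5)) / -3 = -3/-3 = 1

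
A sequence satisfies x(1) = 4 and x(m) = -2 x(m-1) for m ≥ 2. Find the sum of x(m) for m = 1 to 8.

x(2) = -2*4 = -8
x(3) = -2*(-8) = 16
x(4) = -2*16 = -32
x(5) = -2*(-32) = 64
x(6) = -2*64 = -128
x(7) = -2*(-128) = 256
x(8) = -2*256 = -512
Sum = 4 + (-8) + 16 + (-32) + 64 + (-128) + 256 + (-512) = -340

-340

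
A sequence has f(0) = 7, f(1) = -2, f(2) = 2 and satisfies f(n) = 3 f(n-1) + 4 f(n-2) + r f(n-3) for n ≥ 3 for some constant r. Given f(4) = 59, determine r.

3

f(3) = -2 + 7r
f(4) = 2 + 19r
So 2 + 19r = 59, giving r = 3.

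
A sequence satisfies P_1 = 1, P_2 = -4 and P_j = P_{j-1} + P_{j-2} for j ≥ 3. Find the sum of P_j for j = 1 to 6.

P_3 = (-4) + 1 = -3
P_4 = (-3) + (-4) = -7
P_5 = (-7) + (-3) = -10
P_6 = (-10) + (-7) = -17
Sum = 1 + (-4) + (-3) + (-7) + (-10) + (-17) = -40

-40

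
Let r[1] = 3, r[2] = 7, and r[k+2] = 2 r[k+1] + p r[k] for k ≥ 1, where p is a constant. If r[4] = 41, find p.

1

r[3] = 14 + 3p
r[4] = 28 + 13p
So 28 + 13p = 41, giving p = 1.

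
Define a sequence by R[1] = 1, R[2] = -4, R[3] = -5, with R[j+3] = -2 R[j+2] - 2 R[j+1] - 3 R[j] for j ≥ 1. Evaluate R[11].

-320

R[4] = -2(-5) - 2(-4) - 3(1) = 15
R[5] = -2(15) - 2(-5) - 3(-4) = -8
R[6] = -2(-8) - 2(15) - 3(-5) = 1
R[7] = -2(1) - 2(-8) - 3(15) = -31
R[8] = -2(-31) - 2(1) - 3(-8) = 84
R[9] = -2(84) - 2(-31) - 3(1) = -109
R[10] = -2(-109) - 2(84) - 3(-31) = 143
R[11] = -2(143) - 2(-109) - 3(84) = -320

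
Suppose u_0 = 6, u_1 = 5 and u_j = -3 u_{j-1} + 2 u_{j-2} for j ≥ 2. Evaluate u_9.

u_2 = -3(5) + 2(6) = -3
u_3 = -3(-3) + 2(5) = 19
u_4 = -3(19) + 2(-3) = -63
u_5 = -3(-63) + 2(19) = 227
u_6 = -3(227) + 2(-63) = -807
u_7 = -3(-807) + 2(227) = 2875
u_8 = -3(2875) + 2(-807) = -10239
u_9 = -3(-10239) + 2(2875) = 36467

36467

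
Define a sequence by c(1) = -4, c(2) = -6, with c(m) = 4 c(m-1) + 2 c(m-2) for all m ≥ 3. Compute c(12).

c(3) = 4(-6) + 2(-4) = -32
c(4) = 4(-32) + 2(-6) = -140
c(5) = 4(-140) + 2(-32) = -624
c(6) = 4(-624) + 2(-140) = -2776
c(7) = 4(-2776) + 2(-624) = -12352
c(8) = 4(-12352) + 2(-2776) = -54960
c(9) = 4(-54960) + 2(-12352) = -244544
c(10) = 4(-244544) + 2(-54960) = -1088096
c(11) = 4(-1088096) + 2(-244544) = -4841472
c(12) = 4(-4841472) + 2(-1088096) = -21542080

-21542080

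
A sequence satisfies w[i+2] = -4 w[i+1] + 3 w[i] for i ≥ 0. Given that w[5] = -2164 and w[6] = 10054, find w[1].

-4

Rearranging, w[i-2] = (w[i] + 4 w[i-1]) / 3.
w[4] = (10054 + 4(-2164)) / 3 = 1398/3 = 466
w[3] = (-2164 + 4(466)) / 3 = -300/3 = -100
w[2] = (466 + 4(-100)) / 3 = 66/3 = 22
w[1] = (-100 + 4(22)) / 3 = -12/3 = -4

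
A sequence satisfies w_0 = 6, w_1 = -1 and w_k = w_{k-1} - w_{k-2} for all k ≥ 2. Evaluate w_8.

-7

w_2 = (-1) - 6 = -7
w_3 = (-7) - (-1) = -6
w_4 = (-6) - (-7) = 1
w_5 = 1 - (-6) = 7
w_6 = 7 - 1 = 6
w_7 = 6 - 7 = -1
w_8 = (-1) - 6 = -7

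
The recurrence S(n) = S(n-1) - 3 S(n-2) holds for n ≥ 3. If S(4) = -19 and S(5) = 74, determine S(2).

-4

Rearranging, S(n-2) = (S(n) - S(n-1)) / -3.
S(3) = (74 - (-19)) / -3 = 93/-3 = -31
S(2) = (-19 - (-31)) / -3 = 12/-3 = -4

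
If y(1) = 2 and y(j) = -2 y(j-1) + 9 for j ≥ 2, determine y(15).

-16381

The fixed point is 9/(1 + 2) = 3, so y(j) - 3 = -2(y(j-1) - 3).
Hence y(j) = -1·(-2)^{j-1} + 3.
y(15) = -1·(-2)^{14} + 3 = -1·16384 + 3 = -16381.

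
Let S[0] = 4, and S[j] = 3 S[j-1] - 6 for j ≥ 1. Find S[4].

84

S[1] = 3(4) - 6 = 6
S[2] = 3(6) - 6 = 12
S[3] = 3(12) - 6 = 30
S[4] = 3(30) - 6 = 84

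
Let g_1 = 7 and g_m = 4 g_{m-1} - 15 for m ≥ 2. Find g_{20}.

549755813893

The fixed point is -15/(1 - 4) = 5, so g_m - 5 = 4(g_{m-1} - 5).
Hence g_m = 2·4^{m-1} + 5.
g_{20} = 2·4^{19} + 5 = 2·274877906944 + 5 = 549755813893.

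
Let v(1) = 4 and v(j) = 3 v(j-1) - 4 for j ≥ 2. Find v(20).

The fixed point is -4/(1 - 3) = 2, so v(j) - 2 = 3(v(j-1) - 2).
Hence v(j) = 2·3^{j-1} + 2.
v(20) = 2·3^{19} + 2 = 2·1162261467 + 2 = 2324522936.

2324522936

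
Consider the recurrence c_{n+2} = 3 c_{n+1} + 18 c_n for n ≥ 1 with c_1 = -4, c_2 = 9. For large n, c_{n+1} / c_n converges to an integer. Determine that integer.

6

The characteristic equation is r^2 - 3r - 18 = 0, which factors as (r - 6)(r + 3) = 0.
So the roots are 6 and -3. Since |6| > |-3| and the coefficient of 6^n is non-zero, the ratio tends to 6.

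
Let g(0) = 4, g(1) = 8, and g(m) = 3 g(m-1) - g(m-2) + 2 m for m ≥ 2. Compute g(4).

194

g(2) = 3*8 - 4 + 4 = 24
g(3) = 3*24 - 8 + 6 = 70
g(4) = 3*70 - 24 + 8 = 194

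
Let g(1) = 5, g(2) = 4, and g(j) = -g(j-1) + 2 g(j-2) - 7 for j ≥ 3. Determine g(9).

-127

g(3) = -4 + 2*5 - 7 = -1
g(4) = -(-1) + 2*4 - 7 = 2
g(5) = -2 + 2*(-1) - 7 = -11
g(6) = -(-11) + 2*2 - 7 = 8
g(7) = -8 + 2*(-11) - 7 = -37
g(8) = -(-37) + 2*8 - 7 = 46
g(9) = -46 + 2*(-37) - 7 = -127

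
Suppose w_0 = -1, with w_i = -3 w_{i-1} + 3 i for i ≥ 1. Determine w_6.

-1134

w_1 = -3(-1) + 3 = 6
w_2 = -3(6) + 6 = -12
w_3 = -3(-12) + 9 = 45
w_4 = -3(45) + 12 = -123
w_5 = -3(-123) + 15 = 384
w_6 = -3(384) + 18 = -1134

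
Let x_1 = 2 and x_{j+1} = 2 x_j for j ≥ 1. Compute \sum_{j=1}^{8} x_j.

x_2 = 2·2 = 4
x_3 = 2·4 = 8
x_4 = 2·8 = 16
x_5 = 2·16 = 32
x_6 = 2·32 = 64
x_7 = 2·64 = 128
x_8 = 2·128 = 256
Sum = 2 + 4 + 8 + 16 + 32 + 64 + 128 + 256 = 510

510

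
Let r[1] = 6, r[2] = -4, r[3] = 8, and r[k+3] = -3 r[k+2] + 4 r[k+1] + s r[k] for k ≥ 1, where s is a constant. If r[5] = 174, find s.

-1

r[4] = -40 + 6s
r[5] = 152 - 22s
So 152 - 22s = 174, giving s = -1.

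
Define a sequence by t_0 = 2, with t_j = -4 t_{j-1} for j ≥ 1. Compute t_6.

t_1 = -4(2) = -8
t_2 = -4(-8) = 32
t_3 = -4(32) = -128
t_4 = -4(-128) = 512
t_5 = -4(512) = -2048
t_6 = -4(-2048) = 8192

8192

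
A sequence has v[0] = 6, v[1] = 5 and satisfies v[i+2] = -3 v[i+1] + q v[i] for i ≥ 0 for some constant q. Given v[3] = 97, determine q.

v[2] = -15 + 6q
v[3] = 45 - 13q
So 45 - 13q = 97, giving q = -4.

-4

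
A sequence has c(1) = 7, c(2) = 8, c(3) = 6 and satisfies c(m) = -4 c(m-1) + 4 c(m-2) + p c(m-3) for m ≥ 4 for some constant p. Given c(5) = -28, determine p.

1

c(4) = 8 + 7p
c(5) = -8 - 20p
So -8 - 20p = -28, giving p = 1.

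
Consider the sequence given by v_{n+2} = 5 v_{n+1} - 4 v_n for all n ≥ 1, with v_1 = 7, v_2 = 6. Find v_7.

-1358

v_3 = 5(6) - 4(7) = 2
v_4 = 5(2) - 4(6) = -14
v_5 = 5(-14) - 4(2) = -78
v_6 = 5(-78) - 4(-14) = -334
v_7 = 5(-334) - 4(-78) = -1358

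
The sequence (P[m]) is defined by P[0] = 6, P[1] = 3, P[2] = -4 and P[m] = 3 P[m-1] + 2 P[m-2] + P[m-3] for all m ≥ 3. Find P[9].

-3210

P[3] = 3*(-4) + 2*3 + 6 = 0
P[4] = 3*0 + 2*(-4) + 3 = -5
P[5] = 3*(-5) + 2*0 + (-4) = -19
P[6] = 3*(-19) + 2*(-5) + 0 = -67
P[7] = 3*(-67) + 2*(-19) + (-5) = -244
P[8] = 3*(-244) + 2*(-67) + (-19) = -885
P[9] = 3*(-885) + 2*(-244) + (-67) = -3210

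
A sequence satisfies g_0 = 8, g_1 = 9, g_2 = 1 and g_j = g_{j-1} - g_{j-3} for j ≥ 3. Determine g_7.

g_3 = 1 - 8 = -7
g_4 = (-7) - 9 = -16
g_5 = (-16) - 1 = -17
g_6 = (-17) - (-7) = -10
g_7 = (-10) - (-16) = 6

6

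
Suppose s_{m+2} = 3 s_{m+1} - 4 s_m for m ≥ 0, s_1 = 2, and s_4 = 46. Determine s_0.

Let s_0 = x.
s_2 = 6 - 4x
s_3 = 10 - 12x
s_4 = 6 - 20x
So 6 - 20x = 46, giving x = -2.

-2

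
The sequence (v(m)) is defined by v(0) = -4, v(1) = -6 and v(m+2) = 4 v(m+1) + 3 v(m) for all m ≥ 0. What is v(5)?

v(2) = 4*(-6) + 3*(-4) = -36
v(3) = 4*(-36) + 3*(-6) = -162
v(4) = 4*(-162) + 3*(-36) = -756
v(5) = 4*(-756) + 3*(-162) = -3510

-3510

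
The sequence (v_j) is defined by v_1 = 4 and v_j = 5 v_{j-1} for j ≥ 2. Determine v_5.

2500

v_2 = 5*4 = 20
v_3 = 5*20 = 100
v_4 = 5*100 = 500
v_5 = 5*500 = 2500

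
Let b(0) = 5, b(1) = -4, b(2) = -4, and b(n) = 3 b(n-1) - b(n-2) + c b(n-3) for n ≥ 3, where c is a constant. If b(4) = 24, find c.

b(3) = -8 + 5c
b(4) = -20 + 11c
So -20 + 11c = 24, giving c = 4.

4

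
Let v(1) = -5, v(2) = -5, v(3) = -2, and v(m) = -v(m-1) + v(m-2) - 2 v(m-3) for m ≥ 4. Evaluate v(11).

v(4) = -(-2) + (-5) - 2·(-5) = 7
v(5) = -7 + (-2) - 2·(-5) = 1
v(6) = -1 + 7 - 2·(-2) = 10
v(7) = -10 + 1 - 2·7 = -23
v(8) = -(-23) + 10 - 2·1 = 31
v(9) = -31 + (-23) - 2·10 = -74
v(10) = -(-74) + 31 - 2·(-23) = 151
v(11) = -151 + (-74) - 2·31 = -287

-287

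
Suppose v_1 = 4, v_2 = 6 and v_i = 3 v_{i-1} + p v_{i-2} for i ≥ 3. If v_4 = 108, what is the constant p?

3

v_3 = 18 + 4p
v_4 = 54 + 18p
So 54 + 18p = 108, giving p = 3.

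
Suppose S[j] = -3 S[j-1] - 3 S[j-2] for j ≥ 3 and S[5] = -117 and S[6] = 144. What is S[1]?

Rearranging, S[j-2] = (S[j] + 3 S[j-1]) / -3.
S[4] = (144 + 3(-117)) / -3 = -207/-3 = 69
S[3] = (-117 + 3(69)) / -3 = 90/-3 = -30
S[2] = (69 + 3(-30)) / -3 = -21/-3 = 7
S[1] = (-30 + 3(7)) / -3 = -9/-3 = 3

3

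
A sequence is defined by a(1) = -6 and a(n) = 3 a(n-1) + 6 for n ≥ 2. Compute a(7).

a(2) = 3·(-6) + 6 = -12
a(3) = 3·(-12) + 6 = -30
a(4) = 3·(-30) + 6 = -84
a(5) = 3·(-84) + 6 = -246
a(6) = 3·(-246) + 6 = -732
a(7) = 3·(-732) + 6 = -2190

-2190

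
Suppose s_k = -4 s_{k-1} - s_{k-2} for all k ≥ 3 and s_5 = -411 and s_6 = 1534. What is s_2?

6

Rearranging, s_{k-2} = -(s_k + 4 s_{k-1}).
s_4 = -(1534 + 4(-411)) = 110
s_3 = -(-411 + 4(110)) = -29
s_2 = -(110 + 4(-29)) = 6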